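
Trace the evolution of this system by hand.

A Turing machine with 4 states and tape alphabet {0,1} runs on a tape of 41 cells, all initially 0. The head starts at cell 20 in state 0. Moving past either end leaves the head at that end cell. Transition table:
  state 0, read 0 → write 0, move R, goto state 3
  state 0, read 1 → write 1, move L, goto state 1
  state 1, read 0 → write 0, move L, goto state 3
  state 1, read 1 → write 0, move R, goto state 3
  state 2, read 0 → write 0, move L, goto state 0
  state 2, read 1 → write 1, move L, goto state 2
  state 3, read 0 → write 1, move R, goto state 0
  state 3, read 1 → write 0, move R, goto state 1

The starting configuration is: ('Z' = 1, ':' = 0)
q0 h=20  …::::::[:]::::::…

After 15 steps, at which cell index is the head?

35

[0] q0 h=20  …::::::[:]::::::…
[1] q3 h=21  …::::::[:]::::::…
[2] q0 h=22  …:::::Z[:]::::::…
[3] q3 h=23  …::::Z:[:]::::::…
[4] q0 h=24  …:::Z:Z[:]::::::…
[5] q3 h=25  …::Z:Z:[:]::::::…
[6] q0 h=26  …:Z:Z:Z[:]::::::…
[7] q3 h=27  …Z:Z:Z:[:]::::::…
[8] q0 h=28  …:Z:Z:Z[:]::::::…
[9] q3 h=29  …Z:Z:Z:[:]::::::…
[10] q0 h=30  …:Z:Z:Z[:]::::::…
[11] q3 h=31  …Z:Z:Z:[:]::::::…
[12] q0 h=32  …:Z:Z:Z[:]::::::…
[13] q3 h=33  …Z:Z:Z:[:]::::::…
[14] q0 h=34  …:Z:Z:Z[:]::::::|
[15] q3 h=35  …Z:Z:Z:[:]:::::|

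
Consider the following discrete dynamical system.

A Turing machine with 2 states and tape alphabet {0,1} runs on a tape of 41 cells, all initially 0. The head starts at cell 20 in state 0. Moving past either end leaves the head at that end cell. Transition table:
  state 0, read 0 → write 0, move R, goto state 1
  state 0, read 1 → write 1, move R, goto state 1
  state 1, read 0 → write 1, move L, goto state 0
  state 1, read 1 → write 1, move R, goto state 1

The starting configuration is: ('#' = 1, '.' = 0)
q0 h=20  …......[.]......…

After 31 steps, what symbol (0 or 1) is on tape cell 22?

1

gen 0: q0 h=20  …......[.]......…
gen 1: q1 h=21  …......[.]......…
gen 2: q0 h=20  …......[.]#.....…
gen 3: q1 h=21  …......[#]......…
gen 4: q1 h=22  ….....#[.]......…
gen 5: q0 h=21  …......[#]#.....…
gen 6: q1 h=22  ….....#[#]......…
gen 7: q1 h=23  …....##[.]......…
gen 8: q0 h=22  ….....#[#]#.....…
gen 9: q1 h=23  …....##[#]......…
gen 10: q1 h=24  …...###[.]......…
gen 11: q0 h=23  …....##[#]#.....…
gen 12: q1 h=24  …...###[#]......…
gen 13: q1 h=25  …..####[.]......…
gen 14: q0 h=24  …...###[#]#.....…
gen 15: q1 h=25  …..####[#]......…
gen 16: q1 h=26  ….#####[.]......…
gen 17: q0 h=25  …..####[#]#.....…
gen 18: q1 h=26  ….#####[#]......…
gen 19: q1 h=27  …######[.]......…
gen 20: q0 h=26  ….#####[#]#.....…
gen 21: q1 h=27  …######[#]......…
gen 22: q1 h=28  …######[.]......…
gen 23: q0 h=27  …######[#]#.....…
gen 24: q1 h=28  …######[#]......…
gen 25: q1 h=29  …######[.]......…
gen 26: q0 h=28  …######[#]#.....…
gen 27: q1 h=29  …######[#]......…
gen 28: q1 h=30  …######[.]......…
gen 29: q0 h=29  …######[#]#.....…
gen 30: q1 h=30  …######[#]......…
gen 31: q1 h=31  …######[.]......…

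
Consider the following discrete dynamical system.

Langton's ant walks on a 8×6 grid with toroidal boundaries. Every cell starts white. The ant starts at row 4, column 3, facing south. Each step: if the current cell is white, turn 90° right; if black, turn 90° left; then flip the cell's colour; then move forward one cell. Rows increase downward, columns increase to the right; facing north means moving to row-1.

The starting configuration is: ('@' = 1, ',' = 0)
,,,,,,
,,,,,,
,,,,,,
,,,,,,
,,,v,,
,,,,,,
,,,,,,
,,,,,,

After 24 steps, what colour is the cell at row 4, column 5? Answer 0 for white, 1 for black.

1

t=0: ,,,,,,
,,,,,,
,,,,,,
,,,,,,
,,,v,,
,,,,,,
,,,,,,
,,,,,,
t=1: ,,,,,,
,,,,,,
,,,,,,
,,,,,,
,,<@,,
,,,,,,
,,,,,,
,,,,,,
t=2: ,,,,,,
,,,,,,
,,,,,,
,,^,,,
,,@@,,
,,,,,,
,,,,,,
,,,,,,
t=3: ,,,,,,
,,,,,,
,,,,,,
,,@>,,
,,@@,,
,,,,,,
,,,,,,
,,,,,,
t=4: ,,,,,,
,,,,,,
,,,,,,
,,@@,,
,,@v,,
,,,,,,
,,,,,,
,,,,,,
t=5: ,,,,,,
,,,,,,
,,,,,,
,,@@,,
,,@,>,
,,,,,,
,,,,,,
,,,,,,
t=6: ,,,,,,
,,,,,,
,,,,,,
,,@@,,
,,@,@,
,,,,v,
,,,,,,
,,,,,,
t=7: ,,,,,,
,,,,,,
,,,,,,
,,@@,,
,,@,@,
,,,<@,
,,,,,,
,,,,,,
t=8: ,,,,,,
,,,,,,
,,,,,,
,,@@,,
,,@^@,
,,,@@,
,,,,,,
,,,,,,
t=9: ,,,,,,
,,,,,,
,,,,,,
,,@@,,
,,@@>,
,,,@@,
,,,,,,
,,,,,,
t=10: ,,,,,,
,,,,,,
,,,,,,
,,@@^,
,,@@,,
,,,@@,
,,,,,,
,,,,,,
t=11: ,,,,,,
,,,,,,
,,,,,,
,,@@@>
,,@@,,
,,,@@,
,,,,,,
,,,,,,
t=12: ,,,,,,
,,,,,,
,,,,,,
,,@@@@
,,@@,v
,,,@@,
,,,,,,
,,,,,,
t=13: ,,,,,,
,,,,,,
,,,,,,
,,@@@@
,,@@<@
,,,@@,
,,,,,,
,,,,,,
t=14: ,,,,,,
,,,,,,
,,,,,,
,,@@^@
,,@@@@
,,,@@,
,,,,,,
,,,,,,
t=15: ,,,,,,
,,,,,,
,,,,,,
,,@<,@
,,@@@@
,,,@@,
,,,,,,
,,,,,,
t=16: ,,,,,,
,,,,,,
,,,,,,
,,@,,@
,,@v@@
,,,@@,
,,,,,,
,,,,,,
t=17: ,,,,,,
,,,,,,
,,,,,,
,,@,,@
,,@,>@
,,,@@,
,,,,,,
,,,,,,
t=18: ,,,,,,
,,,,,,
,,,,,,
,,@,^@
,,@,,@
,,,@@,
,,,,,,
,,,,,,
t=19: ,,,,,,
,,,,,,
,,,,,,
,,@,@>
,,@,,@
,,,@@,
,,,,,,
,,,,,,
t=20: ,,,,,,
,,,,,,
,,,,,^
,,@,@,
,,@,,@
,,,@@,
,,,,,,
,,,,,,
t=21: ,,,,,,
,,,,,,
>,,,,@
,,@,@,
,,@,,@
,,,@@,
,,,,,,
,,,,,,
t=22: ,,,,,,
,,,,,,
@,,,,@
v,@,@,
,,@,,@
,,,@@,
,,,,,,
,,,,,,
t=23: ,,,,,,
,,,,,,
@,,,,@
@,@,@<
,,@,,@
,,,@@,
,,,,,,
,,,,,,
t=24: ,,,,,,
,,,,,,
@,,,,^
@,@,@@
,,@,,@
,,,@@,
,,,,,,
,,,,,,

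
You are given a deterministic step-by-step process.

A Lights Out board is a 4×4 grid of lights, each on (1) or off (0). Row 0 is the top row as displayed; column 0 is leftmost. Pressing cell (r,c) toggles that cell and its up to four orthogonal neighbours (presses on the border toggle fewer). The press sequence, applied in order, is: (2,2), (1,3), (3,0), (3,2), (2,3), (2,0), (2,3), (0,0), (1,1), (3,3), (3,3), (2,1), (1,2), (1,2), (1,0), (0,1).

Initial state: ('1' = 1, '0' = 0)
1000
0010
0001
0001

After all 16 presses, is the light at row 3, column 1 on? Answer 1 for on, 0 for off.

1

gen 0: 1000
0010
0001
0001
gen 1: 1000
0000
0110
0011
gen 2: 1001
0011
0111
0011
gen 3: 1001
0011
1111
1111
gen 4: 1001
0011
1101
1000
gen 5: 1001
0010
1110
1001
gen 6: 1001
1010
0010
0001
gen 7: 1001
1011
0001
0000
gen 8: 0101
0011
0001
0000
gen 9: 0001
1101
0101
0000
gen 10: 0001
1101
0100
0011
gen 11: 0001
1101
0101
0000
gen 12: 0001
1001
1011
0100
gen 13: 0011
1110
1001
0100
gen 14: 0001
1001
1011
0100
gen 15: 1001
0101
0011
0100
gen 16: 0111
0001
0011
0100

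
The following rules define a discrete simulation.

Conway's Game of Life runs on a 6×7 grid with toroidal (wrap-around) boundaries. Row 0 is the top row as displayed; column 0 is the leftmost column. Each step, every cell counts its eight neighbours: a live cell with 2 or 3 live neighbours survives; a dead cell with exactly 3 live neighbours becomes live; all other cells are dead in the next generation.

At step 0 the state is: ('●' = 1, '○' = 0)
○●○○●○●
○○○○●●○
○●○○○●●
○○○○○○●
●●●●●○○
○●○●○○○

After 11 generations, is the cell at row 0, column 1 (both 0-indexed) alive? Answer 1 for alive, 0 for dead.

1

k=0  ○●○○●○●
○○○○●●○
○●○○○●●
○○○○○○●
●●●●●○○
○●○●○○○
k=1  ●○●●●○○
○○○○●○○
●○○○●○●
○○○●●○●
●●○●●○○
○○○○○●○
k=2  ○○○●●●○
●●○○●○●
●○○○●○●
○●●○○○●
●○●●○○●
●○○○○●●
k=3  ○●○●○○○
○●○○○○○
○○●●○○○
○○●○○○○
○○●●○○○
●●●○○○○
k=4  ○○○○○○○
○●○●○○○
○●●●○○○
○●○○○○○
○○○●○○○
●○○○○○○
k=5  ○○○○○○○
○●○●○○○
●●○●○○○
○●○●○○○
○○○○○○○
○○○○○○○
k=6  ○○○○○○○
●●○○○○○
●●○●●○○
●●○○○○○
○○○○○○○
○○○○○○○
k=7  ○○○○○○○
●●●○○○○
○○○○○○●
●●●○○○○
○○○○○○○
○○○○○○○
k=8  ○●○○○○○
●●○○○○○
○○○○○○●
●●○○○○○
○●○○○○○
○○○○○○○
k=9  ●●○○○○○
●●○○○○○
○○○○○○●
●●○○○○○
●●○○○○○
○○○○○○○
k=10  ●●○○○○○
○●○○○○●
○○○○○○●
○●○○○○●
●●○○○○○
○○○○○○○
k=11  ●●○○○○○
○●○○○○●
○○○○○●●
○●○○○○●
●●○○○○○
○○○○○○○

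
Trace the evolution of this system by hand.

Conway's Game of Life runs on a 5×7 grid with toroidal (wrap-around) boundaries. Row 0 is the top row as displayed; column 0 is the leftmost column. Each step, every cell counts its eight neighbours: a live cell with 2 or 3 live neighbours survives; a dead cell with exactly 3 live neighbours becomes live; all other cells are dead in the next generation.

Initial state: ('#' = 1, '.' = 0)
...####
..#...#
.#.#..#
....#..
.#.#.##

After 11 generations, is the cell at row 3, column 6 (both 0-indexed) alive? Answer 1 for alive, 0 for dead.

0

gen 0: ...####
..#...#
.#.#..#
....#..
.#.#.##
gen 1: ...#...
..#...#
#.##.#.
...##.#
#.##..#
gen 2: ##.#..#
.##.#.#
###..#.
.......
#.#..##
gen 3: ...##..
....#..
#.##.##
..#..#.
..#..#.
gen 4: ...###.
..#...#
.###.##
..#..#.
..#..#.
gen 5: ..#####
##....#
##.####
.....#.
..#..##
gen 6: ..###..
.......
.##.#..
.###...
..#....
gen 7: ..##...
.#..#..
.#.....
.......
....#..
gen 8: ..###..
.#.#...
.......
.......
...#...
gen 9: ....#..
...##..
.......
.......
..###..
gen 10: ..#..#.
...##..
.......
...#...
...##..
gen 11: ..#..#.
...##..
...##..
...##..
..###..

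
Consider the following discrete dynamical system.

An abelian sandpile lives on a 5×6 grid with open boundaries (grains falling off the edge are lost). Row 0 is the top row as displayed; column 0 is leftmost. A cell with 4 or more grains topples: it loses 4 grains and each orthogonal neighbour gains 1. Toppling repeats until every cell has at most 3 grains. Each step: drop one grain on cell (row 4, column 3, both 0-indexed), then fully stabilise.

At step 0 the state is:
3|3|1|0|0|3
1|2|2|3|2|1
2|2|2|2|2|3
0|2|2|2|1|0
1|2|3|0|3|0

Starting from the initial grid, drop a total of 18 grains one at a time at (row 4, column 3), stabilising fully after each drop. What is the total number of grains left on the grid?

52

t=0: 3|3|1|0|0|3
1|2|2|3|2|1
2|2|2|2|2|3
0|2|2|2|1|0
1|2|3|0|3|0
t=1: 3|3|1|0|0|3
1|2|2|3|2|1
2|2|2|2|2|3
0|2|2|2|1|0
1|2|3|1|3|0
t=2: 3|3|1|0|0|3
1|2|2|3|2|1
2|2|2|2|2|3
0|2|2|2|1|0
1|2|3|2|3|0
t=3: 3|3|1|0|0|3
1|2|2|3|2|1
2|2|2|2|2|3
0|2|2|2|1|0
1|2|3|3|3|0
t=4: 3|3|1|0|0|3
1|2|2|3|2|1
2|2|2|2|2|3
0|2|3|3|2|0
1|3|0|2|0|1
t=5: 3|3|1|0|0|3
1|2|2|3|2|1
2|2|2|2|2|3
0|2|3|3|2|0
1|3|0|3|0|1
t=6: 3|3|1|0|0|3
1|2|2|3|2|1
2|2|3|3|2|3
0|3|0|1|3|0
1|3|2|1|1|1
t=7: 3|3|1|0|0|3
1|2|2|3|2|1
2|2|3|3|2|3
0|3|0|1|3|0
1|3|2|2|1|1
t=8: 3|3|1|0|0|3
1|2|2|3|2|1
2|2|3|3|2|3
0|3|0|1|3|0
1|3|2|3|1|1
t=9: 3|3|1|0|0|3
1|2|2|3|2|1
2|2|3|3|2|3
0|3|0|2|3|0
1|3|3|0|2|1
t=10: 3|3|1|0|0|3
1|2|2|3|2|1
2|2|3|3|2|3
0|3|0|2|3|0
1|3|3|1|2|1
t=11: 3|3|1|0|0|3
1|2|2|3|2|1
2|2|3|3|2|3
0|3|0|2|3|0
1|3|3|2|2|1
t=12: 3|3|1|0|0|3
1|2|2|3|2|1
2|2|3|3|2|3
0|3|0|2|3|0
1|3|3|3|2|1
t=13: 3|3|1|0|0|3
1|2|2|3|2|1
2|3|3|3|2|3
1|0|2|3|3|0
2|1|1|1|3|1
t=14: 3|3|1|0|0|3
1|2|2|3|2|1
2|3|3|3|2|3
1|0|2|3|3|0
2|1|1|2|3|1
t=15: 3|3|1|0|0|3
1|2|2|3|2|1
2|3|3|3|2|3
1|0|2|3|3|0
2|1|1|3|3|1
t=16: 0|1|3|1|1|3
3|1|1|2|0|3
3|1|3|3|2|0
1|2|0|3|2|2
2|1|3|2|1|2
t=17: 0|1|3|1|1|3
3|1|1|2|0|3
3|1|3|3|2|0
1|2|0|3|2|2
2|1|3|3|1|2
t=18: 0|1|3|1|1|3
3|1|2|3|0|3
3|2|0|1|3|0
1|2|3|1|3|2
2|2|0|2|2|2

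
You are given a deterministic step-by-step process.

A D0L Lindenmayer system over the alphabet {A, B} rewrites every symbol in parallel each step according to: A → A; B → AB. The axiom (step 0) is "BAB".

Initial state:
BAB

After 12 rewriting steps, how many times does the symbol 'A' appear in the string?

25

t=0: BAB
t=1: ABAAB
t=2: AABAAAB
t=3: AAABAAAAB
t=4: AAAABAAAAAB
t=5: AAAAABAAAAAAB
t=6: AAAAAABAAAAAAAB
t=7: AAAAAAABAAAAAAAAB
t=8: AAAAAAAABAAAAAAAAAB
t=9: AAAAAAAAABAAAAAAAAAAB
t=10: AAAAAAAAAABAAAAAAAAAAAB
t=11: AAAAAAAAAAABAAAAAAAAAAAAB
t=12: AAAAAAAAAAAABAAAAAAAAAAAAAB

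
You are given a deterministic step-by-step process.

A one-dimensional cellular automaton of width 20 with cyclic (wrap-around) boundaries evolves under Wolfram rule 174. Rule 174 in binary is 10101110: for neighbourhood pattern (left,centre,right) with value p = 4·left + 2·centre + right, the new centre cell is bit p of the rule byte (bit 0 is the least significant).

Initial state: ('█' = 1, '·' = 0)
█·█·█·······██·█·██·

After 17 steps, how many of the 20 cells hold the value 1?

step 0: █·█·█·······██·█·██·
step 1: █████······██·████·█
step 2: ████······██·████·██
step 3: ███······██·████·███
step 4: ██······██·████·████
step 5: █······██·████·█████
step 6: ······██·████·██████
step 7: ·····██·████·██████·
step 8: ····██·████·██████··
step 9: ···██·████·██████···
step 10: ··██·████·██████····
step 11: ·██·████·██████·····
step 12: ██·████·██████······
step 13: █·████·██████······█
step 14: ·████·██████······██
step 15: ████·██████······██·
step 16: ███·██████······██·█
step 17: ██·██████······██·██

12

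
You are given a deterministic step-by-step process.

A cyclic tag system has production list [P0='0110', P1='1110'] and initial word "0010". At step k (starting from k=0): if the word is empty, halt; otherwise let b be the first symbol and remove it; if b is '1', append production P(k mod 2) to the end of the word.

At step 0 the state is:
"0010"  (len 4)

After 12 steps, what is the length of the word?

16

t=0: "0010"  (len 4)
t=1: "010"  (len 3)
t=2: "10"  (len 2)
t=3: "00110"  (len 5)
t=4: "0110"  (len 4)
t=5: "110"  (len 3)
t=6: "101110"  (len 6)
t=7: "011100110"  (len 9)
t=8: "11100110"  (len 8)
t=9: "11001100110"  (len 11)
t=10: "10011001101110"  (len 14)
t=11: "00110011011100110"  (len 17)
t=12: "0110011011100110"  (len 16)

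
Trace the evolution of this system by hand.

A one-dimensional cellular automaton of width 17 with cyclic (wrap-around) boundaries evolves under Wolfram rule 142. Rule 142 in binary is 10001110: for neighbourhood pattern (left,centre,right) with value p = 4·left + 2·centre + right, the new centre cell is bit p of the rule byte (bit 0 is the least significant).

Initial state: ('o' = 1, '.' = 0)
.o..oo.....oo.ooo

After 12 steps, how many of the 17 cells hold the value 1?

8

t=0: .o..oo.....oo.ooo
t=1: .o.oo.....oo..oo.
t=2: oo.o.....oo..oo..
t=3: o..o....oo..oo..o
t=4: ..oo...oo..oo..oo
t=5: .oo...oo..oo..oo.
t=6: oo...oo..oo..oo..
t=7: o...oo..oo..oo..o
t=8: ...oo..oo..oo..oo
t=9: ..oo..oo..oo..oo.
t=10: .oo..oo..oo..oo..
t=11: oo..oo..oo..oo...
t=12: o..oo..oo..oo...o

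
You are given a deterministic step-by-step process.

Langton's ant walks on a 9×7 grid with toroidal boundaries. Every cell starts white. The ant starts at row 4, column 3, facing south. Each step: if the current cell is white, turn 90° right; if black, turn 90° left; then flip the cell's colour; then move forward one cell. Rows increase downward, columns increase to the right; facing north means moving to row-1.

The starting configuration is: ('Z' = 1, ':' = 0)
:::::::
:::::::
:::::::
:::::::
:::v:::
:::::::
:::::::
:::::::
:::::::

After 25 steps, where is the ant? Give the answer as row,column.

2,4

0) :::::::
:::::::
:::::::
:::::::
:::v:::
:::::::
:::::::
:::::::
:::::::
1) :::::::
:::::::
:::::::
:::::::
::<Z:::
:::::::
:::::::
:::::::
:::::::
2) :::::::
:::::::
:::::::
::^::::
::ZZ:::
:::::::
:::::::
:::::::
:::::::
3) :::::::
:::::::
:::::::
::Z>:::
::ZZ:::
:::::::
:::::::
:::::::
:::::::
4) :::::::
:::::::
:::::::
::ZZ:::
::Zv:::
:::::::
:::::::
:::::::
:::::::
5) :::::::
:::::::
:::::::
::ZZ:::
::Z:>::
:::::::
:::::::
:::::::
:::::::
6) :::::::
:::::::
:::::::
::ZZ:::
::Z:Z::
::::v::
:::::::
:::::::
:::::::
7) :::::::
:::::::
:::::::
::ZZ:::
::Z:Z::
:::<Z::
:::::::
:::::::
:::::::
8) :::::::
:::::::
:::::::
::ZZ:::
::Z^Z::
:::ZZ::
:::::::
:::::::
:::::::
9) :::::::
:::::::
:::::::
::ZZ:::
::ZZ>::
:::ZZ::
:::::::
:::::::
:::::::
10) :::::::
:::::::
:::::::
::ZZ^::
::ZZ:::
:::ZZ::
:::::::
:::::::
:::::::
11) :::::::
:::::::
:::::::
::ZZZ>:
::ZZ:::
:::ZZ::
:::::::
:::::::
:::::::
12) :::::::
:::::::
:::::::
::ZZZZ:
::ZZ:v:
:::ZZ::
:::::::
:::::::
:::::::
13) :::::::
:::::::
:::::::
::ZZZZ:
::ZZ<Z:
:::ZZ::
:::::::
:::::::
:::::::
14) :::::::
:::::::
:::::::
::ZZ^Z:
::ZZZZ:
:::ZZ::
:::::::
:::::::
:::::::
15) :::::::
:::::::
:::::::
::Z<:Z:
::ZZZZ:
:::ZZ::
:::::::
:::::::
:::::::
16) :::::::
:::::::
:::::::
::Z::Z:
::ZvZZ:
:::ZZ::
:::::::
:::::::
:::::::
17) :::::::
:::::::
:::::::
::Z::Z:
::Z:>Z:
:::ZZ::
:::::::
:::::::
:::::::
18) :::::::
:::::::
:::::::
::Z:^Z:
::Z::Z:
:::ZZ::
:::::::
:::::::
:::::::
19) :::::::
:::::::
:::::::
::Z:Z>:
::Z::Z:
:::ZZ::
:::::::
:::::::
:::::::
20) :::::::
:::::::
:::::^:
::Z:Z::
::Z::Z:
:::ZZ::
:::::::
:::::::
:::::::
21) :::::::
:::::::
:::::Z>
::Z:Z::
::Z::Z:
:::ZZ::
:::::::
:::::::
:::::::
22) :::::::
:::::::
:::::ZZ
::Z:Z:v
::Z::Z:
:::ZZ::
:::::::
:::::::
:::::::
23) :::::::
:::::::
:::::ZZ
::Z:Z<Z
::Z::Z:
:::ZZ::
:::::::
:::::::
:::::::
24) :::::::
:::::::
:::::^Z
::Z:ZZZ
::Z::Z:
:::ZZ::
:::::::
:::::::
:::::::
25) :::::::
:::::::
::::<:Z
::Z:ZZZ
::Z::Z:
:::ZZ::
:::::::
:::::::
:::::::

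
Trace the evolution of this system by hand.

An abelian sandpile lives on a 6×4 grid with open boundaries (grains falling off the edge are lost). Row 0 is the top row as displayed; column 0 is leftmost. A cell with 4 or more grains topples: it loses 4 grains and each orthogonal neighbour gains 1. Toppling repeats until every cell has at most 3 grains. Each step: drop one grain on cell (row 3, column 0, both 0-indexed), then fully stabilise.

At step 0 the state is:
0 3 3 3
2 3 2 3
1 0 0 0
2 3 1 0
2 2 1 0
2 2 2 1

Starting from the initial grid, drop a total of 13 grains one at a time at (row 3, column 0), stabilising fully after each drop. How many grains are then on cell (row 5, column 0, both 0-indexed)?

k=0  0 3 3 3
2 3 2 3
1 0 0 0
2 3 1 0
2 2 1 0
2 2 2 1
k=1  0 3 3 3
2 3 2 3
1 0 0 0
3 3 1 0
2 2 1 0
2 2 2 1
k=2  0 3 3 3
2 3 2 3
2 1 0 0
1 0 2 0
3 3 1 0
2 2 2 1
k=3  0 3 3 3
2 3 2 3
2 1 0 0
2 0 2 0
3 3 1 0
2 2 2 1
k=4  0 3 3 3
2 3 2 3
2 1 0 0
3 0 2 0
3 3 1 0
2 2 2 1
k=5  0 3 3 3
2 3 2 3
3 1 0 0
1 2 2 0
1 0 2 0
3 3 2 1
k=6  0 3 3 3
2 3 2 3
3 1 0 0
2 2 2 0
1 0 2 0
3 3 2 1
k=7  0 3 3 3
2 3 2 3
3 1 0 0
3 2 2 0
1 0 2 0
3 3 2 1
k=8  0 3 3 3
3 3 2 3
0 2 0 0
1 3 2 0
2 0 2 0
3 3 2 1
k=9  0 3 3 3
3 3 2 3
0 2 0 0
2 3 2 0
2 0 2 0
3 3 2 1
k=10  0 3 3 3
3 3 2 3
0 2 0 0
3 3 2 0
2 0 2 0
3 3 2 1
k=11  0 3 3 3
3 3 2 3
1 3 0 0
1 0 3 0
3 1 2 0
3 3 2 1
k=12  0 3 3 3
3 3 2 3
1 3 0 0
2 0 3 0
3 1 2 0
3 3 2 1
k=13  0 3 3 3
3 3 2 3
1 3 0 0
3 0 3 0
3 1 2 0
3 3 2 1

3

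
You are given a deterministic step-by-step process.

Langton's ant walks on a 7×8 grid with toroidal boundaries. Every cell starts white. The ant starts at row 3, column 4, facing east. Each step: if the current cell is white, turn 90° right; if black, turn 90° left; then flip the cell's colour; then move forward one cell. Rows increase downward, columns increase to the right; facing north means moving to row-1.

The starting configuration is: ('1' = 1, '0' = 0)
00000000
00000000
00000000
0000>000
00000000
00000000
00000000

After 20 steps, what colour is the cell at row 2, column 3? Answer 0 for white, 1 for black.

1

gen 0: 00000000
00000000
00000000
0000>000
00000000
00000000
00000000
gen 1: 00000000
00000000
00000000
00001000
0000v000
00000000
00000000
gen 2: 00000000
00000000
00000000
00001000
000<1000
00000000
00000000
gen 3: 00000000
00000000
00000000
000^1000
00011000
00000000
00000000
gen 4: 00000000
00000000
00000000
0001>000
00011000
00000000
00000000
gen 5: 00000000
00000000
0000^000
00010000
00011000
00000000
00000000
gen 6: 00000000
00000000
00001>00
00010000
00011000
00000000
00000000
gen 7: 00000000
00000000
00001100
00010v00
00011000
00000000
00000000
gen 8: 00000000
00000000
00001100
0001<100
00011000
00000000
00000000
gen 9: 00000000
00000000
0000^100
00011100
00011000
00000000
00000000
gen 10: 00000000
00000000
000<0100
00011100
00011000
00000000
00000000
gen 11: 00000000
000^0000
00010100
00011100
00011000
00000000
00000000
gen 12: 00000000
0001>000
00010100
00011100
00011000
00000000
00000000
gen 13: 00000000
00011000
0001v100
00011100
00011000
00000000
00000000
gen 14: 00000000
00011000
000<1100
00011100
00011000
00000000
00000000
gen 15: 00000000
00011000
00001100
000v1100
00011000
00000000
00000000
gen 16: 00000000
00011000
00001100
0000>100
00011000
00000000
00000000
gen 17: 00000000
00011000
0000^100
00000100
00011000
00000000
00000000
gen 18: 00000000
00011000
000<0100
00000100
00011000
00000000
00000000
gen 19: 00000000
000^1000
00010100
00000100
00011000
00000000
00000000
gen 20: 00000000
00<01000
00010100
00000100
00011000
00000000
00000000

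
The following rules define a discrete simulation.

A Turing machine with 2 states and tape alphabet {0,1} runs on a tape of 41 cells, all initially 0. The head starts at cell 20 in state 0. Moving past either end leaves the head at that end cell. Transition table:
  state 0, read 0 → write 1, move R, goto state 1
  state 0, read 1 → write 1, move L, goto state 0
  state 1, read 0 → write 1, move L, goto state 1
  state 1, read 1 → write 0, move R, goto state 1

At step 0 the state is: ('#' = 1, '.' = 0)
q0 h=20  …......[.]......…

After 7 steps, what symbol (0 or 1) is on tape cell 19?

step 0: q0 h=20  …......[.]......…
step 1: q1 h=21  ….....#[.]......…
step 2: q1 h=20  …......[#]#.....…
step 3: q1 h=21  …......[#]......…
step 4: q1 h=22  …......[.]......…
step 5: q1 h=21  …......[.]#.....…
step 6: q1 h=20  …......[.]##....…
step 7: q1 h=19  …......[.]###...…

0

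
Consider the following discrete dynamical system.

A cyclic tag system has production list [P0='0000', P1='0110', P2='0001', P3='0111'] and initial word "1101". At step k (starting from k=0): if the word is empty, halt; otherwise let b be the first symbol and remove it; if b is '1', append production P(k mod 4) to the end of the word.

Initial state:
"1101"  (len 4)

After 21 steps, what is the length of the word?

23

k=0  "1101"  (len 4)
k=1  "1010000"  (len 7)
k=2  "0100000110"  (len 10)
k=3  "100000110"  (len 9)
k=4  "000001100111"  (len 12)
k=5  "00001100111"  (len 11)
k=6  "0001100111"  (len 10)
k=7  "001100111"  (len 9)
k=8  "01100111"  (len 8)
k=9  "1100111"  (len 7)
k=10  "1001110110"  (len 10)
k=11  "0011101100001"  (len 13)
k=12  "011101100001"  (len 12)
k=13  "11101100001"  (len 11)
k=14  "11011000010110"  (len 14)
k=15  "10110000101100001"  (len 17)
k=16  "01100001011000010111"  (len 20)
k=17  "1100001011000010111"  (len 19)
k=18  "1000010110000101110110"  (len 22)
k=19  "0000101100001011101100001"  (len 25)
k=20  "000101100001011101100001"  (len 24)
k=21  "00101100001011101100001"  (len 23)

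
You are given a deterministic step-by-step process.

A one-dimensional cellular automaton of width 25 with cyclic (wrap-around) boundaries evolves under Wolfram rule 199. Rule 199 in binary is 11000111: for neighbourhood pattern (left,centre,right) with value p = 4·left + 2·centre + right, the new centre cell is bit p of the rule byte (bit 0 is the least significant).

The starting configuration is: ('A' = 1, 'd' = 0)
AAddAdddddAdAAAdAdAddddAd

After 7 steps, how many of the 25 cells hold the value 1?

13

gen 0: AAddAdddddAdAAAdAdAddddAd
gen 1: dAdAAdAAAAAddAAdAdAdAAAAd
gen 2: AAddAddAAAAdAdAdAdAddAAAd
gen 3: dAdAAdAdAAAdAdAdAdAdAdAAd
gen 4: AAddAdAddAAdAdAdAdAdAddAd
gen 5: dAdAAdAdAdAdAdAdAdAdAdAAd
gen 6: AAddAdAdAdAdAdAdAdAdAddAd
gen 7: dAdAAdAdAdAdAdAdAdAdAdAAd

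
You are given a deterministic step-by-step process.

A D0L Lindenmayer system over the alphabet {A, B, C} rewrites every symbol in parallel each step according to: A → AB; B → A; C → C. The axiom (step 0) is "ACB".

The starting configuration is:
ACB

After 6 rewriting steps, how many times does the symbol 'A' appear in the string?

21

t=0: ACB
t=1: ABCA
t=2: ABACAB
t=3: ABAABCABA
t=4: ABAABABACABAAB
t=5: ABAABABAABAABCABAABABA
t=6: ABAABABAABAABABAABABACABAABABAABAAB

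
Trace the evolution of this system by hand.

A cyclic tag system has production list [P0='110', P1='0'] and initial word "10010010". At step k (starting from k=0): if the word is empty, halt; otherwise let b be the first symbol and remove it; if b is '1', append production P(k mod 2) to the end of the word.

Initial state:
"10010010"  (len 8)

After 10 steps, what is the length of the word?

9

[0] "10010010"  (len 8)
[1] "0010010110"  (len 10)
[2] "010010110"  (len 9)
[3] "10010110"  (len 8)
[4] "00101100"  (len 8)
[5] "0101100"  (len 7)
[6] "101100"  (len 6)
[7] "01100110"  (len 8)
[8] "1100110"  (len 7)
[9] "100110110"  (len 9)
[10] "001101100"  (len 9)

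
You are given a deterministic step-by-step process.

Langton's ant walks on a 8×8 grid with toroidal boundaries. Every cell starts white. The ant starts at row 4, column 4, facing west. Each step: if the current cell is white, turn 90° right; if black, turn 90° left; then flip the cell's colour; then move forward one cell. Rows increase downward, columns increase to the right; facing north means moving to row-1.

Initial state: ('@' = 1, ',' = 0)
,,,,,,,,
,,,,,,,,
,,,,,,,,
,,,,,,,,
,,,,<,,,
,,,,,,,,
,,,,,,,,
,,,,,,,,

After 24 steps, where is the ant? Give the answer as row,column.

gen 0: ,,,,,,,,
,,,,,,,,
,,,,,,,,
,,,,,,,,
,,,,<,,,
,,,,,,,,
,,,,,,,,
,,,,,,,,
gen 1: ,,,,,,,,
,,,,,,,,
,,,,,,,,
,,,,^,,,
,,,,@,,,
,,,,,,,,
,,,,,,,,
,,,,,,,,
gen 2: ,,,,,,,,
,,,,,,,,
,,,,,,,,
,,,,@>,,
,,,,@,,,
,,,,,,,,
,,,,,,,,
,,,,,,,,
gen 3: ,,,,,,,,
,,,,,,,,
,,,,,,,,
,,,,@@,,
,,,,@v,,
,,,,,,,,
,,,,,,,,
,,,,,,,,
gen 4: ,,,,,,,,
,,,,,,,,
,,,,,,,,
,,,,@@,,
,,,,<@,,
,,,,,,,,
,,,,,,,,
,,,,,,,,
gen 5: ,,,,,,,,
,,,,,,,,
,,,,,,,,
,,,,@@,,
,,,,,@,,
,,,,v,,,
,,,,,,,,
,,,,,,,,
gen 6: ,,,,,,,,
,,,,,,,,
,,,,,,,,
,,,,@@,,
,,,,,@,,
,,,<@,,,
,,,,,,,,
,,,,,,,,
gen 7: ,,,,,,,,
,,,,,,,,
,,,,,,,,
,,,,@@,,
,,,^,@,,
,,,@@,,,
,,,,,,,,
,,,,,,,,
gen 8: ,,,,,,,,
,,,,,,,,
,,,,,,,,
,,,,@@,,
,,,@>@,,
,,,@@,,,
,,,,,,,,
,,,,,,,,
gen 9: ,,,,,,,,
,,,,,,,,
,,,,,,,,
,,,,@@,,
,,,@@@,,
,,,@v,,,
,,,,,,,,
,,,,,,,,
gen 10: ,,,,,,,,
,,,,,,,,
,,,,,,,,
,,,,@@,,
,,,@@@,,
,,,@,>,,
,,,,,,,,
,,,,,,,,
gen 11: ,,,,,,,,
,,,,,,,,
,,,,,,,,
,,,,@@,,
,,,@@@,,
,,,@,@,,
,,,,,v,,
,,,,,,,,
gen 12: ,,,,,,,,
,,,,,,,,
,,,,,,,,
,,,,@@,,
,,,@@@,,
,,,@,@,,
,,,,<@,,
,,,,,,,,
gen 13: ,,,,,,,,
,,,,,,,,
,,,,,,,,
,,,,@@,,
,,,@@@,,
,,,@^@,,
,,,,@@,,
,,,,,,,,
gen 14: ,,,,,,,,
,,,,,,,,
,,,,,,,,
,,,,@@,,
,,,@@@,,
,,,@@>,,
,,,,@@,,
,,,,,,,,
gen 15: ,,,,,,,,
,,,,,,,,
,,,,,,,,
,,,,@@,,
,,,@@^,,
,,,@@,,,
,,,,@@,,
,,,,,,,,
gen 16: ,,,,,,,,
,,,,,,,,
,,,,,,,,
,,,,@@,,
,,,@<,,,
,,,@@,,,
,,,,@@,,
,,,,,,,,
gen 17: ,,,,,,,,
,,,,,,,,
,,,,,,,,
,,,,@@,,
,,,@,,,,
,,,@v,,,
,,,,@@,,
,,,,,,,,
gen 18: ,,,,,,,,
,,,,,,,,
,,,,,,,,
,,,,@@,,
,,,@,,,,
,,,@,>,,
,,,,@@,,
,,,,,,,,
gen 19: ,,,,,,,,
,,,,,,,,
,,,,,,,,
,,,,@@,,
,,,@,,,,
,,,@,@,,
,,,,@v,,
,,,,,,,,
gen 20: ,,,,,,,,
,,,,,,,,
,,,,,,,,
,,,,@@,,
,,,@,,,,
,,,@,@,,
,,,,@,>,
,,,,,,,,
gen 21: ,,,,,,,,
,,,,,,,,
,,,,,,,,
,,,,@@,,
,,,@,,,,
,,,@,@,,
,,,,@,@,
,,,,,,v,
gen 22: ,,,,,,,,
,,,,,,,,
,,,,,,,,
,,,,@@,,
,,,@,,,,
,,,@,@,,
,,,,@,@,
,,,,,<@,
gen 23: ,,,,,,,,
,,,,,,,,
,,,,,,,,
,,,,@@,,
,,,@,,,,
,,,@,@,,
,,,,@^@,
,,,,,@@,
gen 24: ,,,,,,,,
,,,,,,,,
,,,,,,,,
,,,,@@,,
,,,@,,,,
,,,@,@,,
,,,,@@>,
,,,,,@@,

6,6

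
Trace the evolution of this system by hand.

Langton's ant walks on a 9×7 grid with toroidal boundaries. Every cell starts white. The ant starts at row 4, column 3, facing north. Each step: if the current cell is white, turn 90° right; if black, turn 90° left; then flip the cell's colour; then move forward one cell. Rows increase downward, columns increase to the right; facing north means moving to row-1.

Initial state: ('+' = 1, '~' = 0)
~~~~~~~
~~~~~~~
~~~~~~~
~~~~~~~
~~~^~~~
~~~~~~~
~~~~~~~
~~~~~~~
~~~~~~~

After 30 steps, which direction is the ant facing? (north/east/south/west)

north

k=0  ~~~~~~~
~~~~~~~
~~~~~~~
~~~~~~~
~~~^~~~
~~~~~~~
~~~~~~~
~~~~~~~
~~~~~~~
k=1  ~~~~~~~
~~~~~~~
~~~~~~~
~~~~~~~
~~~+>~~
~~~~~~~
~~~~~~~
~~~~~~~
~~~~~~~
k=2  ~~~~~~~
~~~~~~~
~~~~~~~
~~~~~~~
~~~++~~
~~~~v~~
~~~~~~~
~~~~~~~
~~~~~~~
k=3  ~~~~~~~
~~~~~~~
~~~~~~~
~~~~~~~
~~~++~~
~~~<+~~
~~~~~~~
~~~~~~~
~~~~~~~
k=4  ~~~~~~~
~~~~~~~
~~~~~~~
~~~~~~~
~~~^+~~
~~~++~~
~~~~~~~
~~~~~~~
~~~~~~~
k=5  ~~~~~~~
~~~~~~~
~~~~~~~
~~~~~~~
~~<~+~~
~~~++~~
~~~~~~~
~~~~~~~
~~~~~~~
k=6  ~~~~~~~
~~~~~~~
~~~~~~~
~~^~~~~
~~+~+~~
~~~++~~
~~~~~~~
~~~~~~~
~~~~~~~
k=7  ~~~~~~~
~~~~~~~
~~~~~~~
~~+>~~~
~~+~+~~
~~~++~~
~~~~~~~
~~~~~~~
~~~~~~~
k=8  ~~~~~~~
~~~~~~~
~~~~~~~
~~++~~~
~~+v+~~
~~~++~~
~~~~~~~
~~~~~~~
~~~~~~~
k=9  ~~~~~~~
~~~~~~~
~~~~~~~
~~++~~~
~~<++~~
~~~++~~
~~~~~~~
~~~~~~~
~~~~~~~
k=10  ~~~~~~~
~~~~~~~
~~~~~~~
~~++~~~
~~~++~~
~~v++~~
~~~~~~~
~~~~~~~
~~~~~~~
k=11  ~~~~~~~
~~~~~~~
~~~~~~~
~~++~~~
~~~++~~
~<+++~~
~~~~~~~
~~~~~~~
~~~~~~~
k=12  ~~~~~~~
~~~~~~~
~~~~~~~
~~++~~~
~^~++~~
~++++~~
~~~~~~~
~~~~~~~
~~~~~~~
k=13  ~~~~~~~
~~~~~~~
~~~~~~~
~~++~~~
~+>++~~
~++++~~
~~~~~~~
~~~~~~~
~~~~~~~
k=14  ~~~~~~~
~~~~~~~
~~~~~~~
~~++~~~
~++++~~
~+v++~~
~~~~~~~
~~~~~~~
~~~~~~~
k=15  ~~~~~~~
~~~~~~~
~~~~~~~
~~++~~~
~++++~~
~+~>+~~
~~~~~~~
~~~~~~~
~~~~~~~
k=16  ~~~~~~~
~~~~~~~
~~~~~~~
~~++~~~
~++^+~~
~+~~+~~
~~~~~~~
~~~~~~~
~~~~~~~
k=17  ~~~~~~~
~~~~~~~
~~~~~~~
~~++~~~
~+<~+~~
~+~~+~~
~~~~~~~
~~~~~~~
~~~~~~~
k=18  ~~~~~~~
~~~~~~~
~~~~~~~
~~++~~~
~+~~+~~
~+v~+~~
~~~~~~~
~~~~~~~
~~~~~~~
k=19  ~~~~~~~
~~~~~~~
~~~~~~~
~~++~~~
~+~~+~~
~<+~+~~
~~~~~~~
~~~~~~~
~~~~~~~
k=20  ~~~~~~~
~~~~~~~
~~~~~~~
~~++~~~
~+~~+~~
~~+~+~~
~v~~~~~
~~~~~~~
~~~~~~~
k=21  ~~~~~~~
~~~~~~~
~~~~~~~
~~++~~~
~+~~+~~
~~+~+~~
<+~~~~~
~~~~~~~
~~~~~~~
k=22  ~~~~~~~
~~~~~~~
~~~~~~~
~~++~~~
~+~~+~~
^~+~+~~
++~~~~~
~~~~~~~
~~~~~~~
k=23  ~~~~~~~
~~~~~~~
~~~~~~~
~~++~~~
~+~~+~~
+>+~+~~
++~~~~~
~~~~~~~
~~~~~~~
k=24  ~~~~~~~
~~~~~~~
~~~~~~~
~~++~~~
~+~~+~~
+++~+~~
+v~~~~~
~~~~~~~
~~~~~~~
k=25  ~~~~~~~
~~~~~~~
~~~~~~~
~~++~~~
~+~~+~~
+++~+~~
+~>~~~~
~~~~~~~
~~~~~~~
k=26  ~~~~~~~
~~~~~~~
~~~~~~~
~~++~~~
~+~~+~~
+++~+~~
+~+~~~~
~~v~~~~
~~~~~~~
k=27  ~~~~~~~
~~~~~~~
~~~~~~~
~~++~~~
~+~~+~~
+++~+~~
+~+~~~~
~<+~~~~
~~~~~~~
k=28  ~~~~~~~
~~~~~~~
~~~~~~~
~~++~~~
~+~~+~~
+++~+~~
+^+~~~~
~++~~~~
~~~~~~~
k=29  ~~~~~~~
~~~~~~~
~~~~~~~
~~++~~~
~+~~+~~
+++~+~~
++>~~~~
~++~~~~
~~~~~~~
k=30  ~~~~~~~
~~~~~~~
~~~~~~~
~~++~~~
~+~~+~~
++^~+~~
++~~~~~
~++~~~~
~~~~~~~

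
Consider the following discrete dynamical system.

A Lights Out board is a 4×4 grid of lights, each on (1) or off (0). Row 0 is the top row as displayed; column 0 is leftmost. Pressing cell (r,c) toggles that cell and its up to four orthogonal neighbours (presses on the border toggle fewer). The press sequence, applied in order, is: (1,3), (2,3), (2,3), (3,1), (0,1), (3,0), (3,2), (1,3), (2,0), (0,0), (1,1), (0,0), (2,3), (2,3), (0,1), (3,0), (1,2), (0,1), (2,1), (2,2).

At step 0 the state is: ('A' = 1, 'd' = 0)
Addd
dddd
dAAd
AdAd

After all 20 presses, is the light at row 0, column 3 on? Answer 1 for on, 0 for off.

0

gen 0: Addd
dddd
dAAd
AdAd
gen 1: AddA
ddAA
dAAA
AdAd
gen 2: AddA
ddAd
dAdd
AdAA
gen 3: AddA
ddAA
dAAA
AdAd
gen 4: AddA
ddAA
ddAA
dAdd
gen 5: dAAA
dAAA
ddAA
dAdd
gen 6: dAAA
dAAA
AdAA
Addd
gen 7: dAAA
dAAA
AddA
AAAA
gen 8: dAAd
dAdd
Addd
AAAA
gen 9: dAAd
AAdd
dAdd
dAAA
gen 10: AdAd
dAdd
dAdd
dAAA
gen 11: AAAd
AdAd
dddd
dAAA
gen 12: ddAd
ddAd
dddd
dAAA
gen 13: ddAd
ddAA
ddAA
dAAd
gen 14: ddAd
ddAd
dddd
dAAA
gen 15: AAdd
dAAd
dddd
dAAA
gen 16: AAdd
dAAd
Addd
AdAA
gen 17: AAAd
dddA
AdAd
AdAA
gen 18: dddd
dAdA
AdAd
AdAA
gen 19: dddd
dddA
dAdd
AAAA
gen 20: dddd
ddAA
ddAA
AAdA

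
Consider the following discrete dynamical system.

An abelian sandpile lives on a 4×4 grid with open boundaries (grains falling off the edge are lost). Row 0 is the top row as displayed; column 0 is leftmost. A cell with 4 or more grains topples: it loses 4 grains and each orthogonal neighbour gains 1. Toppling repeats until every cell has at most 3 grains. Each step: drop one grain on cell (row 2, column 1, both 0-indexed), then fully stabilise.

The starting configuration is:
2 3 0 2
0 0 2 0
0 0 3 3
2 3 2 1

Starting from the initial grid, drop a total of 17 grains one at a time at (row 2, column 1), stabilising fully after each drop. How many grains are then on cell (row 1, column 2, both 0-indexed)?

step 0: 2 3 0 2
0 0 2 0
0 0 3 3
2 3 2 1
step 1: 2 3 0 2
0 0 2 0
0 1 3 3
2 3 2 1
step 2: 2 3 0 2
0 0 2 0
0 2 3 3
2 3 2 1
step 3: 2 3 0 2
0 0 2 0
0 3 3 3
2 3 2 1
step 4: 2 3 0 2
0 1 3 1
1 2 2 0
3 1 0 3
step 5: 2 3 0 2
0 1 3 1
1 3 2 0
3 1 0 3
step 6: 2 3 0 2
0 2 3 1
2 0 3 0
3 2 0 3
step 7: 2 3 0 2
0 2 3 1
2 1 3 0
3 2 0 3
step 8: 2 3 0 2
0 2 3 1
2 2 3 0
3 2 0 3
step 9: 2 3 0 2
0 2 3 1
2 3 3 0
3 2 0 3
step 10: 3 0 2 2
1 1 1 2
3 2 1 1
3 3 1 3
step 11: 3 0 2 2
1 1 1 2
3 3 1 1
3 3 1 3
step 12: 3 0 2 2
2 2 1 2
1 2 2 1
1 1 2 3
step 13: 3 0 2 2
2 2 1 2
1 3 2 1
1 1 2 3
step 14: 3 0 2 2
2 3 1 2
2 0 3 1
1 2 2 3
step 15: 3 0 2 2
2 3 1 2
2 1 3 1
1 2 2 3
step 16: 3 0 2 2
2 3 1 2
2 2 3 1
1 2 2 3
step 17: 3 0 2 2
2 3 1 2
2 3 3 1
1 2 2 3

1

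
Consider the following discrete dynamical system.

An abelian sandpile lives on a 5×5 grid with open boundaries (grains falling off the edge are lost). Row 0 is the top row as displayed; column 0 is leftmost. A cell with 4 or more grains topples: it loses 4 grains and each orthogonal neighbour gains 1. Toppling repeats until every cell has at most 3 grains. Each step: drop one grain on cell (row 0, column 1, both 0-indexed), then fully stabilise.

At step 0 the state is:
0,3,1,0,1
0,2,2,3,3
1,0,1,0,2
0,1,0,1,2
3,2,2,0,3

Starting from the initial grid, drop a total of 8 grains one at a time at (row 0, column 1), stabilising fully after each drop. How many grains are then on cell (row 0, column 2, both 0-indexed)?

k=0  0,3,1,0,1
0,2,2,3,3
1,0,1,0,2
0,1,0,1,2
3,2,2,0,3
k=1  1,0,2,0,1
0,3,2,3,3
1,0,1,0,2
0,1,0,1,2
3,2,2,0,3
k=2  1,1,2,0,1
0,3,2,3,3
1,0,1,0,2
0,1,0,1,2
3,2,2,0,3
k=3  1,2,2,0,1
0,3,2,3,3
1,0,1,0,2
0,1,0,1,2
3,2,2,0,3
k=4  1,3,2,0,1
0,3,2,3,3
1,0,1,0,2
0,1,0,1,2
3,2,2,0,3
k=5  2,1,3,0,1
1,0,3,3,3
1,1,1,0,2
0,1,0,1,2
3,2,2,0,3
k=6  2,2,3,0,1
1,0,3,3,3
1,1,1,0,2
0,1,0,1,2
3,2,2,0,3
k=7  2,3,3,0,1
1,0,3,3,3
1,1,1,0,2
0,1,0,1,2
3,2,2,0,3
k=8  3,1,1,2,2
1,2,1,1,0
1,1,2,1,3
0,1,0,1,2
3,2,2,0,3

1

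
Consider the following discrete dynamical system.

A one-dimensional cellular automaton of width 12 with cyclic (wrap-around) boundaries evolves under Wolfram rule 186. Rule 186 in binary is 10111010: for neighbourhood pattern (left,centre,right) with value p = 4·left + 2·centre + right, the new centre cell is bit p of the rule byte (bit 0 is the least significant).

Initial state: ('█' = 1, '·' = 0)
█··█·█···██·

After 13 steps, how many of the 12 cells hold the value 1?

t=0: █··█·█···██·
t=1: ·██·█·█·██·█
t=2: ██·█·█·██·█·
t=3: █·█·█·██·█·█
t=4: ·█·█·██·█·██
t=5: █·█·██·█·██·
t=6: ·█·██·█·██·█
t=7: █·██·█·██·█·
t=8: ·██·█·██·█·█
t=9: ██·█·██·█·█·
t=10: █·█·██·█·█·█
t=11: ·█·██·█·█·██
t=12: █·██·█·█·██·
t=13: ·██·█·█·██·█

7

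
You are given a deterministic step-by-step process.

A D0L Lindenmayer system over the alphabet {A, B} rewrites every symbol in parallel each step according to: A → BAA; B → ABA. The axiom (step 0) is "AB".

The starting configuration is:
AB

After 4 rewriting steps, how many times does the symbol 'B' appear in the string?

54

t=0: AB
t=1: BAAABA
t=2: ABABAABAABAAABABAA
t=3: BAAABABAAABABAABAAABABAABAAABABAABAABAAABABAAABABAABAA
t=4: ABABAABAABAAABABAAABABAABAABAAABABAAABABAABAAABABAABAABAAA…ABAAABABAABAABAAABABAAABABAABAABAAABABAAABABAABAAABABAABAA  (len 162)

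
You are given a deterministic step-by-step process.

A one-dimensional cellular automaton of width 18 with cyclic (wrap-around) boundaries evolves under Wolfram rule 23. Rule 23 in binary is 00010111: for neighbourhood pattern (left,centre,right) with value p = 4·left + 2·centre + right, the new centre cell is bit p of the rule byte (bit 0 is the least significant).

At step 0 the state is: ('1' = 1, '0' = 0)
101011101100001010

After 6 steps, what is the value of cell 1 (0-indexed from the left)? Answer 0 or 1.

k=0  101011101100001010
k=1  101000000011111010
k=2  101111111100000010
k=3  100000000011111110
k=4  111111111100000000
k=5  000000000011111111
k=6  111111111100000000

1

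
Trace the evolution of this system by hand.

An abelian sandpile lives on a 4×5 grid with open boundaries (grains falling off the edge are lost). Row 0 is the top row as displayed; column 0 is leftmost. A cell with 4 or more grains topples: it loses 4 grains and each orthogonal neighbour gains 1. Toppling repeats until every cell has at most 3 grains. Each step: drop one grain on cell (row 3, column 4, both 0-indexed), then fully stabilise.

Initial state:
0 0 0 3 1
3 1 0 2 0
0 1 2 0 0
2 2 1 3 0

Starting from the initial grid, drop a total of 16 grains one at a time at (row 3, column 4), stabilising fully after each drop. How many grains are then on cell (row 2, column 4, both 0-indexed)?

t=0: 0 0 0 3 1
3 1 0 2 0
0 1 2 0 0
2 2 1 3 0
t=1: 0 0 0 3 1
3 1 0 2 0
0 1 2 0 0
2 2 1 3 1
t=2: 0 0 0 3 1
3 1 0 2 0
0 1 2 0 0
2 2 1 3 2
t=3: 0 0 0 3 1
3 1 0 2 0
0 1 2 0 0
2 2 1 3 3
t=4: 0 0 0 3 1
3 1 0 2 0
0 1 2 1 1
2 2 2 0 1
t=5: 0 0 0 3 1
3 1 0 2 0
0 1 2 1 1
2 2 2 0 2
t=6: 0 0 0 3 1
3 1 0 2 0
0 1 2 1 1
2 2 2 0 3
t=7: 0 0 0 3 1
3 1 0 2 0
0 1 2 1 2
2 2 2 1 0
t=8: 0 0 0 3 1
3 1 0 2 0
0 1 2 1 2
2 2 2 1 1
t=9: 0 0 0 3 1
3 1 0 2 0
0 1 2 1 2
2 2 2 1 2
t=10: 0 0 0 3 1
3 1 0 2 0
0 1 2 1 2
2 2 2 1 3
t=11: 0 0 0 3 1
3 1 0 2 0
0 1 2 1 3
2 2 2 2 0
t=12: 0 0 0 3 1
3 1 0 2 0
0 1 2 1 3
2 2 2 2 1
t=13: 0 0 0 3 1
3 1 0 2 0
0 1 2 1 3
2 2 2 2 2
t=14: 0 0 0 3 1
3 1 0 2 0
0 1 2 1 3
2 2 2 2 3
t=15: 0 0 0 3 1
3 1 0 2 1
0 1 2 2 0
2 2 2 3 1
t=16: 0 0 0 3 1
3 1 0 2 1
0 1 2 2 0
2 2 2 3 2

0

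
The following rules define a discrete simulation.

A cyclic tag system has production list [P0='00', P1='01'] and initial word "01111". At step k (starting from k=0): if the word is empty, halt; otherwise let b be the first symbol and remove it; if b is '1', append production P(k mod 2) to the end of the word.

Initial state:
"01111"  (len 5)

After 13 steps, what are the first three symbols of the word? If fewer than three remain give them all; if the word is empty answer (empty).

000

0) "01111"  (len 5)
1) "1111"  (len 4)
2) "11101"  (len 5)
3) "110100"  (len 6)
4) "1010001"  (len 7)
5) "01000100"  (len 8)
6) "1000100"  (len 7)
7) "00010000"  (len 8)
8) "0010000"  (len 7)
9) "010000"  (len 6)
10) "10000"  (len 5)
11) "000000"  (len 6)
12) "00000"  (len 5)
13) "0000"  (len 4)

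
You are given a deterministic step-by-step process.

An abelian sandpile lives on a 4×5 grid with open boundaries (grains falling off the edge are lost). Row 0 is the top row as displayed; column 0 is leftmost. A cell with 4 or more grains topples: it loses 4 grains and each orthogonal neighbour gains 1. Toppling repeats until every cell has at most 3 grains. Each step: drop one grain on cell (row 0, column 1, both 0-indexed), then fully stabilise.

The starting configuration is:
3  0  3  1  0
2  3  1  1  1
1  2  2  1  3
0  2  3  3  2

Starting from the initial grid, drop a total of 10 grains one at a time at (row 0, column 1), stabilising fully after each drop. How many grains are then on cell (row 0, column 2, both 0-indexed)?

[0] 3  0  3  1  0
2  3  1  1  1
1  2  2  1  3
0  2  3  3  2
[1] 3  1  3  1  0
2  3  1  1  1
1  2  2  1  3
0  2  3  3  2
[2] 3  2  3  1  0
2  3  1  1  1
1  2  2  1  3
0  2  3  3  2
[3] 3  3  3  1  0
2  3  1  1  1
1  2  2  1  3
0  2  3  3  2
[4] 1  3  0  2  0
0  1  3  1  1
2  3  2  1  3
0  2  3  3  2
[5] 2  0  1  2  0
0  2  3  1  1
2  3  2  1  3
0  2  3  3  2
[6] 2  1  1  2  0
0  2  3  1  1
2  3  2  1  3
0  2  3  3  2
[7] 2  2  1  2  0
0  2  3  1  1
2  3  2  1  3
0  2  3  3  2
[8] 2  3  1  2  0
0  2  3  1  1
2  3  2  1  3
0  2  3  3  2
[9] 3  0  2  2  0
0  3  3  1  1
2  3  2  1  3
0  2  3  3  2
[10] 3  1  2  2  0
0  3  3  1  1
2  3  2  1  3
0  2  3  3  2

2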